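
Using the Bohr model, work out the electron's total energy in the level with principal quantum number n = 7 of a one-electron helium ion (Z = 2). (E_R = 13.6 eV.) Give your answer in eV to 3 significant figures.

-1.11 eV

E_n = −E_R·Z²/n² = −13.6 × 2²/7² = -1.11 eV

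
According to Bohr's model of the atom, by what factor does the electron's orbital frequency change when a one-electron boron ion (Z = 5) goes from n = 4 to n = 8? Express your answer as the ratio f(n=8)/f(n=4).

1/8

f ∝ Z^2 · n^-3; with Z fixed, f ∝ n^-3.
f(n=8)/f(n=4) = (8/4)^-3 = 1/8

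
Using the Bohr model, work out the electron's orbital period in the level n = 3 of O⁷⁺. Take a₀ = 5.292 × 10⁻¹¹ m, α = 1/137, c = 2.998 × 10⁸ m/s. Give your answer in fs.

0.06410 fs

r = n²a₀/Z = 3²·5.292 × 10⁻¹¹/8 = 5.954 × 10⁻¹¹ m
v = Zαc/n = 8·0.007299·2.998 × 10⁸/3 = 5.836 × 10⁶ m/s
T = 2πr/v = 6.410 × 10⁻¹⁷ s = 0.06410 fs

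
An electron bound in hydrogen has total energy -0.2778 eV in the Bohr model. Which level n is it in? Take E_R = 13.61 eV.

7

E_n = −E_R Z²/n² ⇒ n² = E_R Z²/(−E_n) = 13.61 × 1² / 0.2778 ≈ 48.99
n = 7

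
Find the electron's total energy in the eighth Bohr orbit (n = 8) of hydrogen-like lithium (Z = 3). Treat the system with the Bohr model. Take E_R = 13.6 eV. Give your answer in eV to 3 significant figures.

-1.91 eV

E_n = −E_R·Z²/n² = −13.6 × 3²/8² = -1.91 eV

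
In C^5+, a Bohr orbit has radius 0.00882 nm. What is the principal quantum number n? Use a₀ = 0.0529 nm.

1

r_n = n²a₀/Z ⇒ n² = rZ/a₀ = 0.00882 × 6 / 0.0529 ≈ 1.00
n = 1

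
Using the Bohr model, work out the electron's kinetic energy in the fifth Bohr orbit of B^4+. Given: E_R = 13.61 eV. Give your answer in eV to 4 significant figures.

For a Coulomb orbit the virial theorem gives K = −E_n.
E_n = −E_R·Z²/n², so K = E_R·Z²/n² = 13.61 × 5²/5² = 13.61 eV

13.61 eV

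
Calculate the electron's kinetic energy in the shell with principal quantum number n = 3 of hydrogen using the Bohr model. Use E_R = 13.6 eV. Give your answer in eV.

For a Coulomb orbit the virial theorem gives K = −E_n.
E_n = −E_R·Z²/n², so K = E_R·Z²/n² = 13.6 × 1²/3² = 1.51 eV

1.51 eV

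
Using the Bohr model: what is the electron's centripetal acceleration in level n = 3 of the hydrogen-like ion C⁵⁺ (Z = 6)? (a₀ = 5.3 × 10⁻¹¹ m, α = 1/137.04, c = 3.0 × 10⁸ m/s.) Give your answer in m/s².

r = n²a₀/Z = 8.0 × 10⁻¹¹ m, v = Zαc/n = 4.4 × 10⁶ m/s
a = v²/r = (4.4 × 10⁶)² / 8.0 × 10⁻¹¹ = 2.4 × 10²³ m/s²

2.4 × 10²³ m/s²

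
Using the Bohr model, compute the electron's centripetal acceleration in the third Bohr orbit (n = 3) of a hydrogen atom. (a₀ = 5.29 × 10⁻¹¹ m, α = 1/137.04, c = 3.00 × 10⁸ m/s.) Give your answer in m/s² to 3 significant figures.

r = n²a₀/Z = 4.76 × 10⁻¹⁰ m, v = Zαc/n = 7.30 × 10⁵ m/s
a = v²/r = (7.30 × 10⁵)² / 4.76 × 10⁻¹⁰ = 1.12 × 10²¹ m/s²

1.12 × 10²¹ m/s²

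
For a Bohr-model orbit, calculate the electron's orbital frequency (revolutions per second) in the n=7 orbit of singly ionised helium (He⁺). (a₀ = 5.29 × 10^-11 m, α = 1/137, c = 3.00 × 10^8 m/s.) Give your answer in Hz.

7.68 × 10^13 Hz

r = n²a₀/Z = 1.30 × 10^-9 m, v = Zαc/n = 6.26 × 10^5 m/s
f = v/(2πr) = 7.68 × 10^13 Hz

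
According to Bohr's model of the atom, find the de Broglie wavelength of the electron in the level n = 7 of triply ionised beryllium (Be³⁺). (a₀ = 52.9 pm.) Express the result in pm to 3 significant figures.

582 pm

The Bohr quantisation condition is nλ = 2πr_n.
r_n = n²a₀/Z = 648 pm
λ = 2πr_n/n = 2π·648/7 = 582 pm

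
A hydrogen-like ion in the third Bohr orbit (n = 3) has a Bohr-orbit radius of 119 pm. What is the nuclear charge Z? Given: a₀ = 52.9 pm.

r_n = n²a₀/Z ⇒ Z = n²a₀/r = 3² × 52.9 / 119 ≈ 4.00
Z = 4

4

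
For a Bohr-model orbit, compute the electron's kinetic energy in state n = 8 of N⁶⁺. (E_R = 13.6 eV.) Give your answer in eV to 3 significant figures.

10.4 eV

For a Coulomb orbit the virial theorem gives K = −E_n.
E_n = −E_R·Z²/n², so K = E_R·Z²/n² = 13.6 × 7²/8² = 10.4 eV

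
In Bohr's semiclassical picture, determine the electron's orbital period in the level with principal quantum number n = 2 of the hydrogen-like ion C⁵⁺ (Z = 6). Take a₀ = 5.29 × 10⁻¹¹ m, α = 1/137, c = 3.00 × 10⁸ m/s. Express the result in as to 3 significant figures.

r = n²a₀/Z = 2²·5.29 × 10⁻¹¹/6 = 3.53 × 10⁻¹¹ m
v = Zαc/n = 6·0.00730·3.00 × 10⁸/2 = 6.57 × 10⁶ m/s
T = 2πr/v = 3.37 × 10⁻¹⁷ s = 33.7 as

33.7 as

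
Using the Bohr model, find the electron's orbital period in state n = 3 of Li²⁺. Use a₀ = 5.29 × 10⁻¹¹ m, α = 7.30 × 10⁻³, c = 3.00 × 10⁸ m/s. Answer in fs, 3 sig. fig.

r = n²a₀/Z = 3²·5.29 × 10⁻¹¹/3 = 1.59 × 10⁻¹⁰ m
v = Zαc/n = 3·0.00730·3.00 × 10⁸/3 = 2.19 × 10⁶ m/s
T = 2πr/v = 4.55 × 10⁻¹⁶ s = 0.455 fs

0.455 fs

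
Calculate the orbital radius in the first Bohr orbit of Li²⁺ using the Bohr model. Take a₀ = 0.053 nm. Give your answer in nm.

0.018 nm

r_n = n²a₀/Z = 1² × 0.053 / 3
    = 1 × 0.053 / 3 = 0.018 nm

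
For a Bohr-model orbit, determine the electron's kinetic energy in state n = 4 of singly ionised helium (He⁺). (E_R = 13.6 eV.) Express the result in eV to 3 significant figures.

For a Coulomb orbit the virial theorem gives K = −E_n.
E_n = −E_R·Z²/n², so K = E_R·Z²/n² = 13.6 × 2²/4² = 3.40 eV

3.40 eV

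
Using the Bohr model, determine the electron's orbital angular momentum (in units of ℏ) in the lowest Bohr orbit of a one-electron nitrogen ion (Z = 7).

1

L_n = nℏ, so L/ℏ = n = 1.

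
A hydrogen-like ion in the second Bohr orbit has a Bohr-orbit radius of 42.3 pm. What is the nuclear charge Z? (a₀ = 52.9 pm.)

r_n = n²a₀/Z ⇒ Z = n²a₀/r = 2² × 52.9 / 42.3 ≈ 5.00
Z = 5

5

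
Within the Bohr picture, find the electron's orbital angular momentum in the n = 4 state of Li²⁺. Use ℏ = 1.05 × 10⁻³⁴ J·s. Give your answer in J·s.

L_n = nℏ = 4 × 1.05 × 10⁻³⁴ = 4.20 × 10⁻³⁴ J·s

4.20 × 10⁻³⁴ J·s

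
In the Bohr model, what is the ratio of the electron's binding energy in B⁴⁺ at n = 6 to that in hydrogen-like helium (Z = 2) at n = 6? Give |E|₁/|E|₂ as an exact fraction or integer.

25/4

|E| ∝ Z^2 · n^-2
|E|₁/|E|₂ = (5/2)^2 · (6/6)^-2 = 25/4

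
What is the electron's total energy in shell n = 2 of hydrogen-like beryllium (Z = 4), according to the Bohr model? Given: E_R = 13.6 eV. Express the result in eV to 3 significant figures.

-54.4 eV

E_n = −E_R·Z²/n² = −13.6 × 4²/2² = -54.4 eV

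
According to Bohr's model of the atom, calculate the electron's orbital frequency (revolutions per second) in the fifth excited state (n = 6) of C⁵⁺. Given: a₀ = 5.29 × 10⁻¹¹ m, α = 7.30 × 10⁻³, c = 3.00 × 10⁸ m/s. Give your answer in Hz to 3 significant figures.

1.10 × 10¹⁵ Hz

r = n²a₀/Z = 3.17 × 10⁻¹⁰ m, v = Zαc/n = 2.19 × 10⁶ m/s
f = v/(2πr) = 1.10 × 10¹⁵ Hz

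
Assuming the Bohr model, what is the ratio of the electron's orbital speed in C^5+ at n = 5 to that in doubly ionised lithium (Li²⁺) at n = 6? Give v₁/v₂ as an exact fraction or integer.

12/5

v ∝ Z^1 · n^-1
v₁/v₂ = (6/3)^1 · (5/6)^-1 = 12/5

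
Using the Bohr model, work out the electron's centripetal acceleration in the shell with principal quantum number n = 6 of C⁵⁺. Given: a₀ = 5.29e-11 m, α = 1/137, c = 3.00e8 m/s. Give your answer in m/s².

r = n²a₀/Z = 3.17e-10 m, v = Zαc/n = 2.19e6 m/s
a = v²/r = (2.19e6)² / 3.17e-10 = 1.51e22 m/s²

1.51e22 m/s²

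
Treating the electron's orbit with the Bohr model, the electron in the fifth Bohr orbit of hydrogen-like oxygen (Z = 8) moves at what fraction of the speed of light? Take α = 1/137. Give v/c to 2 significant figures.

v_n = Zαc/n, so v/c = Zα/n = 8 × 0.0073 / 5 = 0.012

0.012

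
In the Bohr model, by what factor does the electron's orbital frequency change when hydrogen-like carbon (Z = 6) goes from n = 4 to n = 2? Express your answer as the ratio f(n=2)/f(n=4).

8

f ∝ Z^2 · n^-3; with Z fixed, f ∝ n^-3.
f(n=2)/f(n=4) = (2/4)^-3 = 8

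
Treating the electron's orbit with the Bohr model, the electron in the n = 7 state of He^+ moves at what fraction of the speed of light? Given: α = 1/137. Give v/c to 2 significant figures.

v_n = Zαc/n, so v/c = Zα/n = 2 × 0.0073 / 7 = 0.0021

0.0021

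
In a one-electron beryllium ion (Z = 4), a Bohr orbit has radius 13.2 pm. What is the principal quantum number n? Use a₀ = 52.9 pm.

1

r_n = n²a₀/Z ⇒ n² = rZ/a₀ = 13.2 × 4 / 52.9 ≈ 1.00
n = 1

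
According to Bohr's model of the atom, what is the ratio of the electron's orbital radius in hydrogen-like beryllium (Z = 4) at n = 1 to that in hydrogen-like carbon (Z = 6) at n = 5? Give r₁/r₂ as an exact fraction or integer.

r ∝ Z^-1 · n^2
r₁/r₂ = (4/6)^-1 · (1/5)^2 = 3/50

3/50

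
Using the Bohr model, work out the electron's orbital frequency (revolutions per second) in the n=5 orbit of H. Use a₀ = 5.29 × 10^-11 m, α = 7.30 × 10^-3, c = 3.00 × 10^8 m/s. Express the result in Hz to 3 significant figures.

5.27 × 10^13 Hz

r = n²a₀/Z = 1.32 × 10^-9 m, v = Zαc/n = 4.38 × 10^5 m/s
f = v/(2πr) = 5.27 × 10^13 Hz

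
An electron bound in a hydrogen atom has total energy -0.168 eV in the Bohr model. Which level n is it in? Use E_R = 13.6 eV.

E_n = −E_R Z²/n² ⇒ n² = E_R Z²/(−E_n) = 13.6 × 1² / 0.168 ≈ 80.95
n = 9

9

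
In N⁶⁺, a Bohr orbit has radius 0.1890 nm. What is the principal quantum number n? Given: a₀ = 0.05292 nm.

r_n = n²a₀/Z ⇒ n² = rZ/a₀ = 0.1890 × 7 / 0.05292 ≈ 25.00
n = 5

5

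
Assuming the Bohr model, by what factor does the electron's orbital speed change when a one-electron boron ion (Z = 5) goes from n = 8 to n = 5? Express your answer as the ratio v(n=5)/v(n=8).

v ∝ Z^1 · n^-1; with Z fixed, v ∝ n^-1.
v(n=5)/v(n=8) = (5/8)^-1 = 8/5

8/5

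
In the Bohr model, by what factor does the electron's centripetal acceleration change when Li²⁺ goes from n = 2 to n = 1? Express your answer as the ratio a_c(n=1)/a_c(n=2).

16

a_c ∝ Z^3 · n^-4; with Z fixed, a_c ∝ n^-4.
a_c(n=1)/a_c(n=2) = (1/2)^-4 = 16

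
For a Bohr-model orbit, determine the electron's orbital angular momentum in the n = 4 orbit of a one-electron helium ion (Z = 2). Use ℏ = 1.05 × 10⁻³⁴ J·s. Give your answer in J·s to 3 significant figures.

L_n = nℏ = 4 × 1.05 × 10⁻³⁴ = 4.20 × 10⁻³⁴ J·s

4.20 × 10⁻³⁴ J·s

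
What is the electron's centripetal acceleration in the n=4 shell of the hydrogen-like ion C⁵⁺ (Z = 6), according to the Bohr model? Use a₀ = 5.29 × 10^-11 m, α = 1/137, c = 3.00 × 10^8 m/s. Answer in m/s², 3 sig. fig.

r = n²a₀/Z = 1.41 × 10^-10 m, v = Zαc/n = 3.28 × 10^6 m/s
a = v²/r = (3.28 × 10^6)² / 1.41 × 10^-10 = 7.65 × 10^22 m/s²

7.65 × 10^22 m/s²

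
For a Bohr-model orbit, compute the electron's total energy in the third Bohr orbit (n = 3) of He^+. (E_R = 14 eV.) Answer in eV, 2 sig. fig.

E_n = −E_R·Z²/n² = −14 × 2²/3² = -6.2 eV

-6.2 eV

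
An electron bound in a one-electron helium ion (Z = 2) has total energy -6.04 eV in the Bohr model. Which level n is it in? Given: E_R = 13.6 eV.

3

E_n = −E_R Z²/n² ⇒ n² = E_R Z²/(−E_n) = 13.6 × 2² / 6.04 ≈ 9.01
n = 3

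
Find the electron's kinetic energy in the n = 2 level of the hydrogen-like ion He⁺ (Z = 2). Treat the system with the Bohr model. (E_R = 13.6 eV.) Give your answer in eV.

For a Coulomb orbit the virial theorem gives K = −E_n.
E_n = −E_R·Z²/n², so K = E_R·Z²/n² = 13.6 × 2²/2² = 13.6 eV

13.6 eV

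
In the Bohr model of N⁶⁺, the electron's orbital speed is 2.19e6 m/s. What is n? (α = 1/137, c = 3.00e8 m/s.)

v_n = Zαc/n ⇒ n = Zαc/v = 7 × 0.00730 × 3.00e8 / 2.19e6 ≈ 7.00
n = 7

7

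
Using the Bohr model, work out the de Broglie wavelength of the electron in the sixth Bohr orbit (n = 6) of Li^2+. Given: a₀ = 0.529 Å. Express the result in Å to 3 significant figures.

6.65 Å

The Bohr quantisation condition is nλ = 2πr_n.
r_n = n²a₀/Z = 6.35 Å
λ = 2πr_n/n = 2π·6.35/6 = 6.65 Å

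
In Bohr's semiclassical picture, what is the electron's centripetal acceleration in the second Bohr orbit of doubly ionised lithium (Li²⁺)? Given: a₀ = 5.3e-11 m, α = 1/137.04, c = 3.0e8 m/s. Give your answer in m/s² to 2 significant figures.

r = n²a₀/Z = 7.1e-11 m, v = Zαc/n = 3.3e6 m/s
a = v²/r = (3.3e6)² / 7.1e-11 = 1.5e23 m/s²

1.5e23 m/s²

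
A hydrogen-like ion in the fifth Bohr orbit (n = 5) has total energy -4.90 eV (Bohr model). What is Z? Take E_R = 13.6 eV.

3

E_n = −E_R Z²/n² ⇒ Z² = −E_n n²/E_R = 4.90 × 5² / 13.6 ≈ 9.01
Z = 3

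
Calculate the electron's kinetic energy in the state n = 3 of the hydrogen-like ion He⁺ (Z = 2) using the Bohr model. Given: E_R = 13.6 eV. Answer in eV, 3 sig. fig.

6.04 eV

For a Coulomb orbit the virial theorem gives K = −E_n.
E_n = −E_R·Z²/n², so K = E_R·Z²/n² = 13.6 × 2²/3² = 6.04 eV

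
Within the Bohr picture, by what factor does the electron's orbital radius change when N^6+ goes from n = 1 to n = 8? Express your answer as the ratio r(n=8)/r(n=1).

64

r ∝ Z^-1 · n^2; with Z fixed, r ∝ n^2.
r(n=8)/r(n=1) = (8/1)^2 = 64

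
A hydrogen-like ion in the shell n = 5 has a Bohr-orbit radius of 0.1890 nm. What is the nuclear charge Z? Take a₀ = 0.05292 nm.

r_n = n²a₀/Z ⇒ Z = n²a₀/r = 5² × 0.05292 / 0.1890 ≈ 7.00
Z = 7

7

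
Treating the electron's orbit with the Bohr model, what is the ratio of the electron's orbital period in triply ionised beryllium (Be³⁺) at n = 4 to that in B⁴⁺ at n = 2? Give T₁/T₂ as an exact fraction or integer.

T ∝ Z^-2 · n^3
T₁/T₂ = (4/5)^-2 · (4/2)^3 = 25/2

25/2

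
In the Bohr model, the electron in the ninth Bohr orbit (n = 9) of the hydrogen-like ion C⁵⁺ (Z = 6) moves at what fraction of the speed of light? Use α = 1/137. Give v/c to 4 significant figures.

0.004866

v_n = Zαc/n, so v/c = Zα/n = 6 × 0.007299 / 9 = 0.004866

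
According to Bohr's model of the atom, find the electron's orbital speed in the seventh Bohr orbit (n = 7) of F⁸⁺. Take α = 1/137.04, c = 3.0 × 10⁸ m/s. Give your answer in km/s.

v_n = Zαc/n = 9 × 0.0073 × 3.0 × 10⁸ / 7
    = 2800 km/s

2800 km/s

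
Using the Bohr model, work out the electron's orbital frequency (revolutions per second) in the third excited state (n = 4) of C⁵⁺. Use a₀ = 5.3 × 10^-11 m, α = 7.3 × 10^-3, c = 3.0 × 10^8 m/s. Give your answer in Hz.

r = n²a₀/Z = 1.4 × 10^-10 m, v = Zαc/n = 3.3 × 10^6 m/s
f = v/(2πr) = 3.7 × 10^15 Hz

3.7 × 10^15 Hz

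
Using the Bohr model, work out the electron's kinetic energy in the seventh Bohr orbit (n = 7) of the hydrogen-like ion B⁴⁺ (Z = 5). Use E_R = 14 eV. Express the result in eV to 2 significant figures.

For a Coulomb orbit the virial theorem gives K = −E_n.
E_n = −E_R·Z²/n², so K = E_R·Z²/n² = 14 × 5²/7² = 7.1 eV

7.1 eV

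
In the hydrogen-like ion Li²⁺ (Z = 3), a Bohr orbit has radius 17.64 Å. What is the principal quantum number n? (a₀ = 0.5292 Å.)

10

r_n = n²a₀/Z ⇒ n² = rZ/a₀ = 17.64 × 3 / 0.5292 ≈ 100.00
n = 10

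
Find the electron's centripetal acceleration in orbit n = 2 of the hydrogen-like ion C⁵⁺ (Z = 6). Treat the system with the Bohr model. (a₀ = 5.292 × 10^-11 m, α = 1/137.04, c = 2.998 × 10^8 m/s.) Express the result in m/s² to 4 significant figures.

r = n²a₀/Z = 3.528 × 10^-11 m, v = Zαc/n = 6.563 × 10^6 m/s
a = v²/r = (6.563 × 10^6)² / 3.528 × 10^-11 = 1.221 × 10^24 m/s²

1.221 × 10^24 m/s²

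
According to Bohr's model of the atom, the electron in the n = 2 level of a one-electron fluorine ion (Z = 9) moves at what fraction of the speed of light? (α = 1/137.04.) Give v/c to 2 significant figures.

v_n = Zαc/n, so v/c = Zα/n = 9 × 0.0073 / 2 = 0.033

0.033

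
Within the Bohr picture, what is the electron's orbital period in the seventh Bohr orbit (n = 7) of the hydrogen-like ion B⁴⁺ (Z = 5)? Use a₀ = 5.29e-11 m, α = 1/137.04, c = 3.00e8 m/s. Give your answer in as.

r = n²a₀/Z = 7²·5.29e-11/5 = 5.18e-10 m
v = Zαc/n = 5·0.00730·3.00e8/7 = 1.56e6 m/s
T = 2πr/v = 2.08e-15 s = 2080 as

2080 as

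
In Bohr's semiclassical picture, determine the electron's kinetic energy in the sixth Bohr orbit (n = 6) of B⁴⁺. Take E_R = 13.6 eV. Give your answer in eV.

9.44 eV

For a Coulomb orbit the virial theorem gives K = −E_n.
E_n = −E_R·Z²/n², so K = E_R·Z²/n² = 13.6 × 5²/6² = 9.44 eV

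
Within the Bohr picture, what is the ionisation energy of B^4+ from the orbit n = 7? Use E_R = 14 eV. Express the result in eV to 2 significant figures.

7.1 eV

E_n = −E_R·Z²/n² = −14 × 5²/7² eV = -7.1 eV
Ionisation energy = −E_n = 7.1 eV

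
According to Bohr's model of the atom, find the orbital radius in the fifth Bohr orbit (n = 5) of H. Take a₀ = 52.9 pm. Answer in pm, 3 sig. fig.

r_n = n²a₀/Z = 5² × 52.9 / 1
    = 25 × 52.9 / 1 = 1320 pm

1320 pm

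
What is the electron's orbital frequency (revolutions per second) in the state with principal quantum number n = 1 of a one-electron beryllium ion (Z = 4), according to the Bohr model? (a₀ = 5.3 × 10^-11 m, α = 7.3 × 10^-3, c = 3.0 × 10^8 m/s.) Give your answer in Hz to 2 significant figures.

1.1 × 10^17 Hz

r = n²a₀/Z = 1.3 × 10^-11 m, v = Zαc/n = 8.8 × 10^6 m/s
f = v/(2πr) = 1.1 × 10^17 Hz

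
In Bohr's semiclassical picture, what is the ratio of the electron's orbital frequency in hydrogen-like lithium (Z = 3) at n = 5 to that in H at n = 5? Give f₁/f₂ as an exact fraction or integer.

9

f ∝ Z^2 · n^-3
f₁/f₂ = (3/1)^2 · (5/5)^-3 = 9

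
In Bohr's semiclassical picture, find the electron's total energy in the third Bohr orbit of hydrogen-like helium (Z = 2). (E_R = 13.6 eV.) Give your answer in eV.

-6.04 eV

E_n = −E_R·Z²/n² = −13.6 × 2²/3² = -6.04 eV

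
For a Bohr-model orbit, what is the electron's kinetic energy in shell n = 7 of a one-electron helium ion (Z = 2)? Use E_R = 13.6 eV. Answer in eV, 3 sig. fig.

For a Coulomb orbit the virial theorem gives K = −E_n.
E_n = −E_R·Z²/n², so K = E_R·Z²/n² = 13.6 × 2²/7² = 1.11 eV

1.11 eV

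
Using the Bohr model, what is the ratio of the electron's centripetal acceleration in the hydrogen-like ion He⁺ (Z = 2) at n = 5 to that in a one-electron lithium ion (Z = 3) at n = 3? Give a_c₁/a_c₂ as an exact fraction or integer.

a_c ∝ Z^3 · n^-4
a_c₁/a_c₂ = (2/3)^3 · (5/3)^-4 = 24/625

24/625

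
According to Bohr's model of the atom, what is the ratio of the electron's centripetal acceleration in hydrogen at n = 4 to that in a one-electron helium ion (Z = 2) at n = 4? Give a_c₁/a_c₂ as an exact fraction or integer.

a_c ∝ Z^3 · n^-4
a_c₁/a_c₂ = (1/2)^3 · (4/4)^-4 = 1/8

1/8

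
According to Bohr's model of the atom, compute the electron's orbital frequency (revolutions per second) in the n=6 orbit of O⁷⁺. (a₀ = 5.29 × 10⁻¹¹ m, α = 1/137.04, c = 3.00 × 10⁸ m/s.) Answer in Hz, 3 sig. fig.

r = n²a₀/Z = 2.38 × 10⁻¹⁰ m, v = Zαc/n = 2.92 × 10⁶ m/s
f = v/(2πr) = 1.95 × 10¹⁵ Hz

1.95 × 10¹⁵ Hz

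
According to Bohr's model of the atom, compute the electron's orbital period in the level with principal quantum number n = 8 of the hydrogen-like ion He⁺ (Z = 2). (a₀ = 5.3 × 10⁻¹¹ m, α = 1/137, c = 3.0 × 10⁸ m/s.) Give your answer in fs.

19 fs

r = n²a₀/Z = 8²·5.3 × 10⁻¹¹/2 = 1.7 × 10⁻⁹ m
v = Zαc/n = 2·0.0073·3.0 × 10⁸/8 = 5.5 × 10⁵ m/s
T = 2πr/v = 1.9 × 10⁻¹⁴ s = 19 fs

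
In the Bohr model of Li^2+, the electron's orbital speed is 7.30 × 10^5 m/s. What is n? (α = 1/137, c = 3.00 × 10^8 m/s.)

9

v_n = Zαc/n ⇒ n = Zαc/v = 3 × 0.00730 × 3.00 × 10^8 / 7.30 × 10^5 ≈ 9.00
n = 9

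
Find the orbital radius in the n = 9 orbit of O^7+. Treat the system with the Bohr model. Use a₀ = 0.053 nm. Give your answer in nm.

r_n = n²a₀/Z = 9² × 0.053 / 8
    = 81 × 0.053 / 8 = 0.54 nm

0.54 nm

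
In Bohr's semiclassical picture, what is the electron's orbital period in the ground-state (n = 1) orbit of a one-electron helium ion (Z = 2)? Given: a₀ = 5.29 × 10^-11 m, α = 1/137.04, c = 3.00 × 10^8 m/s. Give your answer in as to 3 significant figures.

38.0 as

r = n²a₀/Z = 1²·5.29 × 10^-11/2 = 2.65 × 10^-11 m
v = Zαc/n = 2·0.00730·3.00 × 10^8/1 = 4.38 × 10^6 m/s
T = 2πr/v = 3.80 × 10^-17 s = 38.0 as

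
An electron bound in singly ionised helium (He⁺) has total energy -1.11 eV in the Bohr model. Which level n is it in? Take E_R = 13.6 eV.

E_n = −E_R Z²/n² ⇒ n² = E_R Z²/(−E_n) = 13.6 × 2² / 1.11 ≈ 49.01
n = 7

7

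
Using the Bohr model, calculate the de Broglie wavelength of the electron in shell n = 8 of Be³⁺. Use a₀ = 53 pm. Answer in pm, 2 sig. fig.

The Bohr quantisation condition is nλ = 2πr_n.
r_n = n²a₀/Z = 850 pm
λ = 2πr_n/n = 2π·850/8 = 670 pm

670 pm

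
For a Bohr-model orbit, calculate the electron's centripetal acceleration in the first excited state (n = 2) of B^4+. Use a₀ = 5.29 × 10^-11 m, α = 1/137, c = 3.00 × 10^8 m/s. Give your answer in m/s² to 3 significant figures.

r = n²a₀/Z = 4.23 × 10^-11 m, v = Zαc/n = 5.47 × 10^6 m/s
a = v²/r = (5.47 × 10^6)² / 4.23 × 10^-11 = 7.08 × 10^23 m/s²

7.08 × 10^23 m/s²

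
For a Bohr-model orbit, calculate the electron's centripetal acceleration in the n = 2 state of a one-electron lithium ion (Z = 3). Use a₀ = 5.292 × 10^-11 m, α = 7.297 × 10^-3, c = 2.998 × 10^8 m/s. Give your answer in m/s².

r = n²a₀/Z = 7.056 × 10^-11 m, v = Zαc/n = 3.281 × 10^6 m/s
a = v²/r = (3.281 × 10^6)² / 7.056 × 10^-11 = 1.526 × 10^23 m/s²

1.526 × 10^23 m/s²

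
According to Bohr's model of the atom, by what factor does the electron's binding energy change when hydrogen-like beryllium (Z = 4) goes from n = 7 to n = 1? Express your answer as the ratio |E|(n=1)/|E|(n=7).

|E| ∝ Z^2 · n^-2; with Z fixed, |E| ∝ n^-2.
|E|(n=1)/|E|(n=7) = (1/7)^-2 = 49

49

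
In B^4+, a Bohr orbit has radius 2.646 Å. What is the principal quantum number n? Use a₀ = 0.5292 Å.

r_n = n²a₀/Z ⇒ n² = rZ/a₀ = 2.646 × 5 / 0.5292 ≈ 25.00
n = 5

5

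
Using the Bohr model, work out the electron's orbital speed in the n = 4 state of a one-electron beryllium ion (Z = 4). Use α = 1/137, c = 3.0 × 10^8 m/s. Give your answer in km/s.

2200 km/s

v_n = Zαc/n = 4 × 0.0073 × 3.0 × 10^8 / 4
    = 2200 km/s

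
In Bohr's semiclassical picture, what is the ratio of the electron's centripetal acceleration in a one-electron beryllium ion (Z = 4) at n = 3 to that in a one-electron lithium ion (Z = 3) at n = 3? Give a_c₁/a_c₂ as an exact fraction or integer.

a_c ∝ Z^3 · n^-4
a_c₁/a_c₂ = (4/3)^3 · (3/3)^-4 = 64/27

64/27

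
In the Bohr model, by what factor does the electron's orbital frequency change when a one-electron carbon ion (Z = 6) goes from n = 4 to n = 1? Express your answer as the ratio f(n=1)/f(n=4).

64

f ∝ Z^2 · n^-3; with Z fixed, f ∝ n^-3.
f(n=1)/f(n=4) = (1/4)^-3 = 64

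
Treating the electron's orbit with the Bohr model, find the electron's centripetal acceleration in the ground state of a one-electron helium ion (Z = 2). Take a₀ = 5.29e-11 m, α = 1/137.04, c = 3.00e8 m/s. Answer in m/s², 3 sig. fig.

7.25e23 m/s²

r = n²a₀/Z = 2.65e-11 m, v = Zαc/n = 4.38e6 m/s
a = v²/r = (4.38e6)² / 2.65e-11 = 7.25e23 m/s²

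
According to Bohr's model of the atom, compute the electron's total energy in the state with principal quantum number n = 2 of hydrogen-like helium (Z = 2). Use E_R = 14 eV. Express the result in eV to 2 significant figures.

E_n = −E_R·Z²/n² = −14 × 2²/2² = -14 eV

-14 eV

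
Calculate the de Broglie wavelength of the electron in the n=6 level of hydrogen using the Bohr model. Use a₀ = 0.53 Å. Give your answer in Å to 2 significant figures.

The Bohr quantisation condition is nλ = 2πr_n.
r_n = n²a₀/Z = 19 Å
λ = 2πr_n/n = 2π·19/6 = 20 Å

20 Å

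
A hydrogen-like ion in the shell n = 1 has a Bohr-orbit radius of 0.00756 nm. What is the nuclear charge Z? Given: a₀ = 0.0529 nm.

7

r_n = n²a₀/Z ⇒ Z = n²a₀/r = 1² × 0.0529 / 0.00756 ≈ 7.00
Z = 7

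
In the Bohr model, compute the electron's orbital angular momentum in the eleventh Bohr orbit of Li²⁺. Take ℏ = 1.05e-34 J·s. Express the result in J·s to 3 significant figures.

1.16e-33 J·s

L_n = nℏ = 11 × 1.05e-34 = 1.16e-33 J·s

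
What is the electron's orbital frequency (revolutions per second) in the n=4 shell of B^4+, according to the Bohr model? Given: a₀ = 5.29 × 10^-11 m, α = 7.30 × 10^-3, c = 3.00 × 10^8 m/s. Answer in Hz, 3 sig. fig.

r = n²a₀/Z = 1.69 × 10^-10 m, v = Zαc/n = 2.74 × 10^6 m/s
f = v/(2πr) = 2.57 × 10^15 Hz

2.57 × 10^15 Hz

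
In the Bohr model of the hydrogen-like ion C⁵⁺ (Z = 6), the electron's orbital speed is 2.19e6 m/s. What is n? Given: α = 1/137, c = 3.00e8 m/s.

6

v_n = Zαc/n ⇒ n = Zαc/v = 6 × 0.00730 × 3.00e8 / 2.19e6 ≈ 6.00
n = 6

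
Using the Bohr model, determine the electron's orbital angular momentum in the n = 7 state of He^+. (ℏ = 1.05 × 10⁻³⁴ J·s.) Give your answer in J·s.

7.35 × 10⁻³⁴ J·s

L_n = nℏ = 7 × 1.05 × 10⁻³⁴ = 7.35 × 10⁻³⁴ J·s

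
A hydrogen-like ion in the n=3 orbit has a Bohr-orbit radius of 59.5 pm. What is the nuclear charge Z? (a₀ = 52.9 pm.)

8

r_n = n²a₀/Z ⇒ Z = n²a₀/r = 3² × 52.9 / 59.5 ≈ 8.00
Z = 8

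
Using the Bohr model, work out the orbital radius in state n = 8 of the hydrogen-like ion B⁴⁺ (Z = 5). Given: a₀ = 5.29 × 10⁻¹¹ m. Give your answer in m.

r_n = n²a₀/Z = 8² × 5.29 × 10⁻¹¹ / 5
    = 64 × 5.29 × 10⁻¹¹ / 5 = 6.77 × 10⁻¹⁰ m

6.77 × 10⁻¹⁰ m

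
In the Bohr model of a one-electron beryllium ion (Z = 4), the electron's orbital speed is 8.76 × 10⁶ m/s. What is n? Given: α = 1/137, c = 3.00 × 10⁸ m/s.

1

v_n = Zαc/n ⇒ n = Zαc/v = 4 × 0.00730 × 3.00 × 10⁸ / 8.76 × 10⁶ ≈ 1.00
n = 1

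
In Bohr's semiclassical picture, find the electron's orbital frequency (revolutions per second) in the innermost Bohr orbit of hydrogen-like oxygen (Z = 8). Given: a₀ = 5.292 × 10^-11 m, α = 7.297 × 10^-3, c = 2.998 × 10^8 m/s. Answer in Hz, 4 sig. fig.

4.211 × 10^17 Hz

r = n²a₀/Z = 6.615 × 10^-12 m, v = Zαc/n = 1.750 × 10^7 m/s
f = v/(2πr) = 4.211 × 10^17 Hz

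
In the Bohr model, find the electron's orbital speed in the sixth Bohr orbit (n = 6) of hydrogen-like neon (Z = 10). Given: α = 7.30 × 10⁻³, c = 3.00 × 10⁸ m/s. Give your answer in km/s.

3650 km/s

v_n = Zαc/n = 10 × 0.00730 × 3.00 × 10⁸ / 6
    = 3650 km/s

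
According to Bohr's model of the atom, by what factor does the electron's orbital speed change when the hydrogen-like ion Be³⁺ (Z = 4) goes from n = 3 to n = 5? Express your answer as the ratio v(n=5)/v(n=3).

v ∝ Z^1 · n^-1; with Z fixed, v ∝ n^-1.
v(n=5)/v(n=3) = (5/3)^-1 = 3/5

3/5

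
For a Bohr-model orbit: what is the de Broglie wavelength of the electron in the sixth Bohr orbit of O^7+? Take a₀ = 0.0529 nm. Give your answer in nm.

0.249 nm

The Bohr quantisation condition is nλ = 2πr_n.
r_n = n²a₀/Z = 0.238 nm
λ = 2πr_n/n = 2π·0.238/6 = 0.249 nm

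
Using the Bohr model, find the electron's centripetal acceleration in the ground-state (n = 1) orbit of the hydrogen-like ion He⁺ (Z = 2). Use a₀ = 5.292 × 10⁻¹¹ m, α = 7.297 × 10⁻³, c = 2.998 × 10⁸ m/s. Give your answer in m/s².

r = n²a₀/Z = 2.646 × 10⁻¹¹ m, v = Zαc/n = 4.375 × 10⁶ m/s
a = v²/r = (4.375 × 10⁶)² / 2.646 × 10⁻¹¹ = 7.235 × 10²³ m/s²

7.235 × 10²³ m/s²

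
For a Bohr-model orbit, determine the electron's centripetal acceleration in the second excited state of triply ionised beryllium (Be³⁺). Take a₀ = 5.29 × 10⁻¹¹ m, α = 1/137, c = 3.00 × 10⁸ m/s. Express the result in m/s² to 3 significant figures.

r = n²a₀/Z = 1.19 × 10⁻¹⁰ m, v = Zαc/n = 2.92 × 10⁶ m/s
a = v²/r = (2.92 × 10⁶)² / 1.19 × 10⁻¹⁰ = 7.16 × 10²² m/s²

7.16 × 10²² m/s²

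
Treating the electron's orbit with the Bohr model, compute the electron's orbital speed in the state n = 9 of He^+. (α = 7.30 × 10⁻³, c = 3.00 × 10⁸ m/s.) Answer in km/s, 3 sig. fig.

v_n = Zαc/n = 2 × 0.00730 × 3.00 × 10⁸ / 9
    = 487 km/s

487 km/s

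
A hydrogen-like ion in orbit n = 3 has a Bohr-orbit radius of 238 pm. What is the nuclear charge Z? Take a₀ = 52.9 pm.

2

r_n = n²a₀/Z ⇒ Z = n²a₀/r = 3² × 52.9 / 238 ≈ 2.00
Z = 2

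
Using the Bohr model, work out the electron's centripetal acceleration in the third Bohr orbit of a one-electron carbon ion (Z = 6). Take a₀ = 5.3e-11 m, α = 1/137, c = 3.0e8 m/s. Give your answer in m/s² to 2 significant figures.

2.4e23 m/s²

r = n²a₀/Z = 8.0e-11 m, v = Zαc/n = 4.4e6 m/s
a = v²/r = (4.4e6)² / 8.0e-11 = 2.4e23 m/s²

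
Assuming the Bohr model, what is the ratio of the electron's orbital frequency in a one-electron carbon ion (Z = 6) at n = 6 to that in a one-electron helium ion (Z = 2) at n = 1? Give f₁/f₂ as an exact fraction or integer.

1/24

f ∝ Z^2 · n^-3
f₁/f₂ = (6/2)^2 · (6/1)^-3 = 1/24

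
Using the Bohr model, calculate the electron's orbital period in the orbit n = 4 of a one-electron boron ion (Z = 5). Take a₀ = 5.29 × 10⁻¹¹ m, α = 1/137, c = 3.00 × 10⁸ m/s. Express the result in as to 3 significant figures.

r = n²a₀/Z = 4²·5.29 × 10⁻¹¹/5 = 1.69 × 10⁻¹⁰ m
v = Zαc/n = 5·0.00730·3.00 × 10⁸/4 = 2.74 × 10⁶ m/s
T = 2πr/v = 3.89 × 10⁻¹⁶ s = 389 as

389 as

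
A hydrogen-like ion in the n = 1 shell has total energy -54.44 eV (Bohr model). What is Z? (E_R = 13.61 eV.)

2

E_n = −E_R Z²/n² ⇒ Z² = −E_n n²/E_R = 54.44 × 1² / 13.61 ≈ 4.00
Z = 2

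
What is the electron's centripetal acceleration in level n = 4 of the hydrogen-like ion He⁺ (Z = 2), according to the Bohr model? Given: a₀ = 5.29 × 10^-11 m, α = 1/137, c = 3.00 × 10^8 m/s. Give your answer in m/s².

2.83 × 10^21 m/s²

r = n²a₀/Z = 4.23 × 10^-10 m, v = Zαc/n = 1.09 × 10^6 m/s
a = v²/r = (1.09 × 10^6)² / 4.23 × 10^-10 = 2.83 × 10^21 m/s²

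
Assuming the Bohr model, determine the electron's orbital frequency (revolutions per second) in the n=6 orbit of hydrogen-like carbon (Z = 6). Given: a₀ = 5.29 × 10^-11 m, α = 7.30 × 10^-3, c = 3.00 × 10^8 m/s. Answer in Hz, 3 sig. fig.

r = n²a₀/Z = 3.17 × 10^-10 m, v = Zαc/n = 2.19 × 10^6 m/s
f = v/(2πr) = 1.10 × 10^15 Hz

1.10 × 10^15 Hz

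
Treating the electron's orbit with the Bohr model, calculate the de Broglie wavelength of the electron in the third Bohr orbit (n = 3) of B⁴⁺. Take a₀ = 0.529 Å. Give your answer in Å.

The Bohr quantisation condition is nλ = 2πr_n.
r_n = n²a₀/Z = 0.952 Å
λ = 2πr_n/n = 2π·0.952/3 = 1.99 Å

1.99 Å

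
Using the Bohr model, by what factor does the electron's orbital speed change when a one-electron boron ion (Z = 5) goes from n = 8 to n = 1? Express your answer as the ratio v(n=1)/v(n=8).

v ∝ Z^1 · n^-1; with Z fixed, v ∝ n^-1.
v(n=1)/v(n=8) = (1/8)^-1 = 8

8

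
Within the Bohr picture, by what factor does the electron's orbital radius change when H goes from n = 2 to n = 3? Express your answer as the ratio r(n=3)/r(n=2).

r ∝ Z^-1 · n^2; with Z fixed, r ∝ n^2.
r(n=3)/r(n=2) = (3/2)^2 = 9/4

9/4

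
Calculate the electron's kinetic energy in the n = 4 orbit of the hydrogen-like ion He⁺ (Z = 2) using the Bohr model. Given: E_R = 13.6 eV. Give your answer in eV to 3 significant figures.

3.40 eV

For a Coulomb orbit the virial theorem gives K = −E_n.
E_n = −E_R·Z²/n², so K = E_R·Z²/n² = 13.6 × 2²/4² = 3.40 eV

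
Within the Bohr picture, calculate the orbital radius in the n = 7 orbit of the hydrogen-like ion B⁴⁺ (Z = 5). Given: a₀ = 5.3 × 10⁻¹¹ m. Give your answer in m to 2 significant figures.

5.2 × 10⁻¹⁰ m

r_n = n²a₀/Z = 7² × 5.3 × 10⁻¹¹ / 5
    = 49 × 5.3 × 10⁻¹¹ / 5 = 5.2 × 10⁻¹⁰ m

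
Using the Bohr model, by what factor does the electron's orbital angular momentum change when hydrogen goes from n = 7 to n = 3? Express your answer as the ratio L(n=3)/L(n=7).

L = nℏ depends only on n, so L ∝ n.
L(n=3)/L(n=7) = (3/7)^1 = 3/7

3/7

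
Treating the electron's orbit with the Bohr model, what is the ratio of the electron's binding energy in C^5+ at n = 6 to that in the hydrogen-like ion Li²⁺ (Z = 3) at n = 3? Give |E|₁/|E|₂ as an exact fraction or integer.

|E| ∝ Z^2 · n^-2
|E|₁/|E|₂ = (6/3)^2 · (6/3)^-2 = 1

1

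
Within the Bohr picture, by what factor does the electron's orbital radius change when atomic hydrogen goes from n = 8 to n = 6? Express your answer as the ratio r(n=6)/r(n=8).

9/16

r ∝ Z^-1 · n^2; with Z fixed, r ∝ n^2.
r(n=6)/r(n=8) = (6/8)^2 = 9/16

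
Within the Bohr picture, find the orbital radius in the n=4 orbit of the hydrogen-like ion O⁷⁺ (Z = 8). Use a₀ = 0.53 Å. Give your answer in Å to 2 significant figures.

r_n = n²a₀/Z = 4² × 0.53 / 8
    = 16 × 0.53 / 8 = 1.1 Å

1.1 Å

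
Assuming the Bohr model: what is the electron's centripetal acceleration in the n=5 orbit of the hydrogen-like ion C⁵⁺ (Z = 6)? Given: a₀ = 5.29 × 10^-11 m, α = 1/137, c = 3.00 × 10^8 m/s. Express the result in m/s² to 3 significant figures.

r = n²a₀/Z = 2.20 × 10^-10 m, v = Zαc/n = 2.63 × 10^6 m/s
a = v²/r = (2.63 × 10^6)² / 2.20 × 10^-10 = 3.13 × 10^22 m/s²

3.13 × 10^22 m/s²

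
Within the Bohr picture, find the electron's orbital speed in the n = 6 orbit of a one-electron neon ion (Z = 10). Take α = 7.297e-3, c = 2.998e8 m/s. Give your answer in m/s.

v_n = Zαc/n = 10 × 0.007297 × 2.998e8 / 6
    = 3.646e6 m/s

3.646e6 m/s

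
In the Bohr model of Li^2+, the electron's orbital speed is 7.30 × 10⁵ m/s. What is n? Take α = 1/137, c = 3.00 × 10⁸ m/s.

v_n = Zαc/n ⇒ n = Zαc/v = 3 × 0.00730 × 3.00 × 10⁸ / 7.30 × 10⁵ ≈ 9.00
n = 9

9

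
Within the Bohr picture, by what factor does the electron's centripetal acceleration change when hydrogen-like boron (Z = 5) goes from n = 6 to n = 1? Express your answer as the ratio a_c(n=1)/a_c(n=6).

a_c ∝ Z^3 · n^-4; with Z fixed, a_c ∝ n^-4.
a_c(n=1)/a_c(n=6) = (1/6)^-4 = 1296

1296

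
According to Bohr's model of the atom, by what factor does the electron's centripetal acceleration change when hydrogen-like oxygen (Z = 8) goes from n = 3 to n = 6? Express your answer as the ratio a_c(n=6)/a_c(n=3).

1/16

a_c ∝ Z^3 · n^-4; with Z fixed, a_c ∝ n^-4.
a_c(n=6)/a_c(n=3) = (6/3)^-4 = 1/16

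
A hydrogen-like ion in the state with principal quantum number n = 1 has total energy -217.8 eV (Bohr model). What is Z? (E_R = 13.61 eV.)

4

E_n = −E_R Z²/n² ⇒ Z² = −E_n n²/E_R = 217.8 × 1² / 13.61 ≈ 16.00
Z = 4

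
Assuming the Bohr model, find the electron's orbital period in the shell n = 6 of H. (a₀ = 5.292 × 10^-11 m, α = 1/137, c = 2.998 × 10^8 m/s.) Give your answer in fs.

r = n²a₀/Z = 6²·5.292 × 10^-11/1 = 1.905 × 10^-9 m
v = Zαc/n = 1·0.007299·2.998 × 10^8/6 = 3.647 × 10^5 m/s
T = 2πr/v = 3.282 × 10^-14 s = 32.82 fs

32.82 fs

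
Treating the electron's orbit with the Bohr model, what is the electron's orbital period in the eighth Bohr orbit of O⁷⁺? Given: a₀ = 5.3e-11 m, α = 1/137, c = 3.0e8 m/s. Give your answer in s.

1.2e-15 s

r = n²a₀/Z = 8²·5.3e-11/8 = 4.2e-10 m
v = Zαc/n = 8·0.0073·3.0e8/8 = 2.2e6 m/s
T = 2πr/v = 1.2e-15 s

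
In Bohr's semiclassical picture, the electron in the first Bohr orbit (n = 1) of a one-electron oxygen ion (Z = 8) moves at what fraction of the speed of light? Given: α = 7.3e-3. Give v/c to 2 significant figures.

v_n = Zαc/n, so v/c = Zα/n = 8 × 0.0073 / 1 = 0.058

0.058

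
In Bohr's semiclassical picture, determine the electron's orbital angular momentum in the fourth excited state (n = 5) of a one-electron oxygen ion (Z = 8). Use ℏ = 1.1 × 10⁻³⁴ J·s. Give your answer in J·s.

5.5 × 10⁻³⁴ J·s

L_n = nℏ = 5 × 1.1 × 10⁻³⁴ = 5.5 × 10⁻³⁴ J·s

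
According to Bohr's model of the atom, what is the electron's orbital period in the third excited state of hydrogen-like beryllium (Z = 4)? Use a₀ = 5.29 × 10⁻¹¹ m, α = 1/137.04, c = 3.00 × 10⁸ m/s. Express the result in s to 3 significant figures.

6.07 × 10⁻¹⁶ s

r = n²a₀/Z = 4²·5.29 × 10⁻¹¹/4 = 2.12 × 10⁻¹⁰ m
v = Zαc/n = 4·0.00730·3.00 × 10⁸/4 = 2.19 × 10⁶ m/s
T = 2πr/v = 6.07 × 10⁻¹⁶ s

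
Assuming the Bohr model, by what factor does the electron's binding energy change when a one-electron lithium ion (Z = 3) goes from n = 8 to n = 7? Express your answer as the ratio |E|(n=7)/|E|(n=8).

|E| ∝ Z^2 · n^-2; with Z fixed, |E| ∝ n^-2.
|E|(n=7)/|E|(n=8) = (7/8)^-2 = 64/49

64/49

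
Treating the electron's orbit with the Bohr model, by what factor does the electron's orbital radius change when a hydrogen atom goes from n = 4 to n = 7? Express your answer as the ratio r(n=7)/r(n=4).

49/16

r ∝ Z^-1 · n^2; with Z fixed, r ∝ n^2.
r(n=7)/r(n=4) = (7/4)^2 = 49/16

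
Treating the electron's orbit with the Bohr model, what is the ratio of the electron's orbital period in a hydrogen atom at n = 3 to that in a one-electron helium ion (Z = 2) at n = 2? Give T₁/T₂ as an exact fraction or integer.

27/2

T ∝ Z^-2 · n^3
T₁/T₂ = (1/2)^-2 · (3/2)^3 = 27/2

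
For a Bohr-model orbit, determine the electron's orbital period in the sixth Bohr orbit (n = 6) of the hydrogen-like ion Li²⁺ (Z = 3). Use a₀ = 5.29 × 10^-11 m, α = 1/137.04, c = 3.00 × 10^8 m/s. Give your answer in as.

3640 as

r = n²a₀/Z = 6²·5.29 × 10^-11/3 = 6.35 × 10^-10 m
v = Zαc/n = 3·0.00730·3.00 × 10^8/6 = 1.09 × 10^6 m/s
T = 2πr/v = 3.64 × 10^-15 s = 3640 as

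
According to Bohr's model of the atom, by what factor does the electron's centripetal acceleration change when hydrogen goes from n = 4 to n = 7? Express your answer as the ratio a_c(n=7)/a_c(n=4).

256/2401

a_c ∝ Z^3 · n^-4; with Z fixed, a_c ∝ n^-4.
a_c(n=7)/a_c(n=4) = (7/4)^-4 = 256/2401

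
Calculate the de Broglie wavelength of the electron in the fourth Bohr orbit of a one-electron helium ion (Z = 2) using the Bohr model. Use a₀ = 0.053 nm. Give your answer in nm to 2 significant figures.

0.67 nm

The Bohr quantisation condition is nλ = 2πr_n.
r_n = n²a₀/Z = 0.42 nm
λ = 2πr_n/n = 2π·0.42/4 = 0.67 nm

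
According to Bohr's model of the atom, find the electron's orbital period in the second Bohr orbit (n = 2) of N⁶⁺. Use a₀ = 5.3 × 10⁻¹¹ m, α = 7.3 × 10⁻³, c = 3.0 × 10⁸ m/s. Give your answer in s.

r = n²a₀/Z = 2²·5.3 × 10⁻¹¹/7 = 3.0 × 10⁻¹¹ m
v = Zαc/n = 7·0.0073·3.0 × 10⁸/2 = 7.7 × 10⁶ m/s
T = 2πr/v = 2.5 × 10⁻¹⁷ s

2.5 × 10⁻¹⁷ s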